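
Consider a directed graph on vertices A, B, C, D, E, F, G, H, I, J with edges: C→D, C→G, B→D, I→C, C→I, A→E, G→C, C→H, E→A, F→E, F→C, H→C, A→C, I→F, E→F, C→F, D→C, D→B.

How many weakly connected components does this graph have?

2

From A: component {A, B, C, D, E, F, G, H, I}.
From J: component {J}.
That's 2 components.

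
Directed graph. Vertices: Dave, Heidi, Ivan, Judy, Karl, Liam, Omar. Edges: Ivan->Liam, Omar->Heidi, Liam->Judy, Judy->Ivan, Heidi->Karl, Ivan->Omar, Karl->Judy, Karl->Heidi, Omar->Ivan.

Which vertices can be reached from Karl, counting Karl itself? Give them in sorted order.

Heidi, Ivan, Judy, Karl, Liam, Omar

Start at Karl.
Its neighbours: Heidi, Judy.
Then their neighbours: Ivan.
Then next layer: Liam, Omar.
Nothing further is reachable.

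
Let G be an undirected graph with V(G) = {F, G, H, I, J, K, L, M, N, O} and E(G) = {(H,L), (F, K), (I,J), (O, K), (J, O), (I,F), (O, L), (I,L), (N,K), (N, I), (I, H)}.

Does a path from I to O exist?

Explore from I.
Distance 1: reach F, H, J, L, N.
Distance 2: reach K, O.
Found O.

Yes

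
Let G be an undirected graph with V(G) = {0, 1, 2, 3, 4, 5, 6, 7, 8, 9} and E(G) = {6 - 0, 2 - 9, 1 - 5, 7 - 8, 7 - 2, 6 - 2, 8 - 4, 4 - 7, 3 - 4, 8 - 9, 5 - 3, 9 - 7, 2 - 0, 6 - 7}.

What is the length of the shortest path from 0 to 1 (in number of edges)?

6

Distance 0: 0.
Distance 1: 2, 6.
Distance 2: 7, 9.
Distance 3: 4, 8.
Distance 4: 3.
Distance 5: 5.
Distance 6: 1 — contains 1.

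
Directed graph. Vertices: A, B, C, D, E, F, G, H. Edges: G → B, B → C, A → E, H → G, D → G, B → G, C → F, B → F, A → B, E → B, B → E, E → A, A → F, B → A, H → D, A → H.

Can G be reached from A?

Explore from A.
Distance 1: reach B, E, F, H.
Distance 2: reach C, D, G.
Found G.

Yes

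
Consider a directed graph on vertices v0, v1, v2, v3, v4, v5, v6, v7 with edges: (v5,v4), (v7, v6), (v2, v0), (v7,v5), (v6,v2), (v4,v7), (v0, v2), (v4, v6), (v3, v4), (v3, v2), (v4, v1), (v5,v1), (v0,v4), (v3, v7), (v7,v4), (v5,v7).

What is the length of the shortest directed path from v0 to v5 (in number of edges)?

Distance 0: v0.
Distance 1: v2, v4.
Distance 2: v1, v6, v7.
Distance 3: v5 — contains v5.

3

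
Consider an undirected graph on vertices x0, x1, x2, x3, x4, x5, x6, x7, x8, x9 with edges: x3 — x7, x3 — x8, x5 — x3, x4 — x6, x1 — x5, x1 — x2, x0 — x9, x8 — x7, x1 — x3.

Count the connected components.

From x0: component {x0, x9}.
From x1: component {x1, x2, x3, x5, x7, x8}.
From x4: component {x4, x6}.
That's 3 components.

3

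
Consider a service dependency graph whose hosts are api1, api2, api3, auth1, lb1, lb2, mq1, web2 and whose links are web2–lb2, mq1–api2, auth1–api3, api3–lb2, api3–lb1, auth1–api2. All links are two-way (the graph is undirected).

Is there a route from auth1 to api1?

Explore from auth1.
Distance 1: reach api2, api3.
Distance 2: reach lb1, lb2, mq1.
Distance 3: reach web2.
The search is exhausted without reaching api1; it lies in a different component.

No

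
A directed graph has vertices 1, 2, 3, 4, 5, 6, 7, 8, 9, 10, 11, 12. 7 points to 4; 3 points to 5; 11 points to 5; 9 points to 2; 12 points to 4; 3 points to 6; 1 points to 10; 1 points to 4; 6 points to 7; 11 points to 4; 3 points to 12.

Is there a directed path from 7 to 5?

No

Explore from 7.
Distance 1: reach 4.
The search from 7 is exhausted; no directed path reaches 5.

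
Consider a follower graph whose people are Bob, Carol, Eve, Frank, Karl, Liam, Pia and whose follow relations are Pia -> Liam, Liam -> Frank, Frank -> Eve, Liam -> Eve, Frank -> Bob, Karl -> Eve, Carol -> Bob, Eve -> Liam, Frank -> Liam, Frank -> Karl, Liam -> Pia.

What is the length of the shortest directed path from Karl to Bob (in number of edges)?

Distance 0: Karl.
Distance 1: Eve.
Distance 2: Liam.
Distance 3: Frank, Pia.
Distance 4: Bob — contains Bob.

4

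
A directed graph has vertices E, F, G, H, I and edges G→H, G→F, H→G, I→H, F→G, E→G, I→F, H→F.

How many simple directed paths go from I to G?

I→F→G
I→H→F→G
I→H→G

3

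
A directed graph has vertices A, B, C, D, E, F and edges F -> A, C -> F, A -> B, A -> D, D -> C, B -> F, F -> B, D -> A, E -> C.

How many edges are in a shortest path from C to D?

Distance 0: C.
Distance 1: F.
Distance 2: A, B.
Distance 3: D — contains D.

3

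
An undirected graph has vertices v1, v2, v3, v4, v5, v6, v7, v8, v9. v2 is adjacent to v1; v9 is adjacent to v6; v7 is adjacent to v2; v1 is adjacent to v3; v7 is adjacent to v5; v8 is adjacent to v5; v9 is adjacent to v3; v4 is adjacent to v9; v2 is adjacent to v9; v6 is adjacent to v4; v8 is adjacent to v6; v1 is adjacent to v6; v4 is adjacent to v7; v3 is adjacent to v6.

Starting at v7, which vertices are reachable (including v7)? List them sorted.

v1, v2, v3, v4, v5, v6, v7, v8, v9

Start at v7.
Its neighbours: v2, v4, v5.
Then their neighbours: v1, v6, v8, v9.
Then next layer: v3.
Every vertex is now reached.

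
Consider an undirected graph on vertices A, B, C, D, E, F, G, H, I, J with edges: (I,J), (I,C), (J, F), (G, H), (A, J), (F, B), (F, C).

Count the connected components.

From A: component {A, B, C, F, I, J}.
From D: component {D}.
From E: component {E}.
From G: component {G, H}.
That's 4 components.

4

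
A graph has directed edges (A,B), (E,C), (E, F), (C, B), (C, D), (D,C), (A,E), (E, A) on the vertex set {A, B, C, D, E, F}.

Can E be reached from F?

F has no outgoing edges, so nothing is reachable from it.

No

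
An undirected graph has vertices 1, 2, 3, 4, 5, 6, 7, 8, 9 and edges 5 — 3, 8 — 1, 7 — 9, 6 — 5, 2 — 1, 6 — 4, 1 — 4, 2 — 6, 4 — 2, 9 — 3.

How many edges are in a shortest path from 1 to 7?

6

Distance 0: 1.
Distance 1: 2, 4, 8.
Distance 2: 6.
Distance 3: 5.
Distance 4: 3.
Distance 5: 9.
Distance 6: 7 — contains 7.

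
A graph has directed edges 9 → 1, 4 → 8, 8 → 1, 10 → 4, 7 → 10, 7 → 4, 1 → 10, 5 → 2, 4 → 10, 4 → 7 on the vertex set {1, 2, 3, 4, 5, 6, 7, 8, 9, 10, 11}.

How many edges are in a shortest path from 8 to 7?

4

Distance 0: 8.
Distance 1: 1.
Distance 2: 10.
Distance 3: 4.
Distance 4: 7 — contains 7.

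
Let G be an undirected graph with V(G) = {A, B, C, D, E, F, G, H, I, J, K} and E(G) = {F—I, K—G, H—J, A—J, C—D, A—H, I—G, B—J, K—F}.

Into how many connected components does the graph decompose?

From A: component {A, B, H, J}.
From C: component {C, D}.
From E: component {E}.
From F: component {F, G, I, K}.
That's 4 components.

4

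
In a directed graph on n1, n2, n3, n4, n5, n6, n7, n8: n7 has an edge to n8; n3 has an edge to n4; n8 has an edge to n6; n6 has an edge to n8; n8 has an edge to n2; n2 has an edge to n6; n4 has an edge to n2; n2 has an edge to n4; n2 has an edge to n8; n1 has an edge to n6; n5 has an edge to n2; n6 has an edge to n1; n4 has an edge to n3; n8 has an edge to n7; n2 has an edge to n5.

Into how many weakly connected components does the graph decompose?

From n1: component {n1, n2, n3, n4, n5, n6, n7, n8}.
That's 1 component.

1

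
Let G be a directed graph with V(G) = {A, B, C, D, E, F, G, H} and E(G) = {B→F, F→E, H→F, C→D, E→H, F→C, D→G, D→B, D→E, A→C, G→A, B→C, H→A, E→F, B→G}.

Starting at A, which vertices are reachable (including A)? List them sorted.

A, B, C, D, E, F, G, H

Start at A.
Its neighbours: C.
Then their neighbours: D.
Then next layer: B, E, G.
Then next layer: F, H.
Every vertex is now reached.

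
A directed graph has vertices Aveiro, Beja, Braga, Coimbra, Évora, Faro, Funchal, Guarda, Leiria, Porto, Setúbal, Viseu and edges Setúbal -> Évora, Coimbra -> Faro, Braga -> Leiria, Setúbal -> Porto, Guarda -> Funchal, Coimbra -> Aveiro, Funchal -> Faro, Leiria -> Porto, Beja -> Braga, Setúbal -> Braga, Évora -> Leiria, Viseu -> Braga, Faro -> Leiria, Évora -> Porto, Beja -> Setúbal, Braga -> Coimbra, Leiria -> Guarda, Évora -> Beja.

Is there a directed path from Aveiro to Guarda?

No

Aveiro has no outgoing edges, so nothing is reachable from it.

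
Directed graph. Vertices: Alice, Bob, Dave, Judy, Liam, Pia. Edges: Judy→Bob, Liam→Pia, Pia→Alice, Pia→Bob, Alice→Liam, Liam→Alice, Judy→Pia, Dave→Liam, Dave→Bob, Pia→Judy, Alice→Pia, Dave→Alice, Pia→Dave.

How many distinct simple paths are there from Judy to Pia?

Judy→Pia

1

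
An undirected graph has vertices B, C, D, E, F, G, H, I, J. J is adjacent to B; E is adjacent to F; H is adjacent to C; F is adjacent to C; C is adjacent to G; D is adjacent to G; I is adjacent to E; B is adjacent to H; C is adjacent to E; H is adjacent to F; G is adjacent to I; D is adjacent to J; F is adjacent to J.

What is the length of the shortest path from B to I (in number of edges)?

Distance 0: B.
Distance 1: H, J.
Distance 2: C, D, F.
Distance 3: E, G.
Distance 4: I — contains I.

4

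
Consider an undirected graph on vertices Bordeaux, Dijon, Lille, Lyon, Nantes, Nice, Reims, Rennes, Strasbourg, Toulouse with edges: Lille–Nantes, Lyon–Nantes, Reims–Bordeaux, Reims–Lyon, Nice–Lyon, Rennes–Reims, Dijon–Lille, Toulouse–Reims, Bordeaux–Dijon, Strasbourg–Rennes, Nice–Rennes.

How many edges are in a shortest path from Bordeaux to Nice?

Distance 0: Bordeaux.
Distance 1: Dijon, Reims.
Distance 2: Lille, Lyon, Rennes, Toulouse.
Distance 3: Nantes, Nice, Strasbourg — contains Nice.

3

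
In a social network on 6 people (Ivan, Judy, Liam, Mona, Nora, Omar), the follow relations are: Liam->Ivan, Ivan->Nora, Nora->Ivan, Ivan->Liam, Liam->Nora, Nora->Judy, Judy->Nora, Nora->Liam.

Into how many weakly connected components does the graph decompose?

3

From Ivan: component {Ivan, Judy, Liam, Nora}.
From Mona: component {Mona}.
From Omar: component {Omar}.
That's 3 components.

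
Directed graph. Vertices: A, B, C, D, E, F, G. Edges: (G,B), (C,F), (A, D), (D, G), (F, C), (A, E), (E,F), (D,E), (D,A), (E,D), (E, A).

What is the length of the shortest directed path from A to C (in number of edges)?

3

Distance 0: A.
Distance 1: D, E.
Distance 2: F, G.
Distance 3: B, C — contains C.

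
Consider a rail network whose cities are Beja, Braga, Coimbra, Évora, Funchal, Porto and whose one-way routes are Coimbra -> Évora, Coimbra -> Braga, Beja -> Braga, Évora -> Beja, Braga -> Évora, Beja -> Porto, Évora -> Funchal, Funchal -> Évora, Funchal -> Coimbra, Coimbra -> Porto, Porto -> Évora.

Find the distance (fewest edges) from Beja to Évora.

2

Distance 0: Beja.
Distance 1: Braga, Porto.
Distance 2: Évora — contains Évora.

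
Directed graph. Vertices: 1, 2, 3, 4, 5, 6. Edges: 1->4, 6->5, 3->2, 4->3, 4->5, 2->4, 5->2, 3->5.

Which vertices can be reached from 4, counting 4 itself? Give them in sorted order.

Start at 4.
Its neighbours: 3, 5.
Then their neighbours: 2.
Nothing further is reachable.

2, 3, 4, 5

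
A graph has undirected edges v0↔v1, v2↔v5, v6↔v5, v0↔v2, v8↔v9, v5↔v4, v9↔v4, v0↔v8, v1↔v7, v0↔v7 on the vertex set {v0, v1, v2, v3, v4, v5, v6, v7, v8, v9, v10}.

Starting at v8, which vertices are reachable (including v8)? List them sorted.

v0, v1, v2, v4, v5, v6, v7, v8, v9

Start at v8.
Its neighbours: v0, v9.
Then their neighbours: v1, v2, v4, v7.
Then next layer: v5.
Then next layer: v6.
Nothing further is reachable.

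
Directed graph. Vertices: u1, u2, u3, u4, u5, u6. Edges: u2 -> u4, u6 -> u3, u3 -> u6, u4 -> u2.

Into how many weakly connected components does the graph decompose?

4

From u1: component {u1}.
From u2: component {u2, u4}.
From u3: component {u3, u6}.
From u5: component {u5}.
That's 4 components.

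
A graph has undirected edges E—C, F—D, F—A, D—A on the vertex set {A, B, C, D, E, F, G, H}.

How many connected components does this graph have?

5

From A: component {A, D, F}.
From B: component {B}.
From C: component {C, E}.
From G: component {G}.
From H: component {H}.
That's 5 components.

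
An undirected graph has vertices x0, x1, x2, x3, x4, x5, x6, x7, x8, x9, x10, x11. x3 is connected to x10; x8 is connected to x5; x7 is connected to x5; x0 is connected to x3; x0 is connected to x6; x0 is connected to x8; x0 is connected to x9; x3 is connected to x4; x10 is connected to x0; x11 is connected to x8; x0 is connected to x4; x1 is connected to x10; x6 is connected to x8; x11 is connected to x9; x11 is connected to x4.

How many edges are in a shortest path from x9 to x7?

4

Distance 0: x9.
Distance 1: x0, x11.
Distance 2: x3, x4, x6, x8, x10.
Distance 3: x1, x5.
Distance 4: x7 — contains x7.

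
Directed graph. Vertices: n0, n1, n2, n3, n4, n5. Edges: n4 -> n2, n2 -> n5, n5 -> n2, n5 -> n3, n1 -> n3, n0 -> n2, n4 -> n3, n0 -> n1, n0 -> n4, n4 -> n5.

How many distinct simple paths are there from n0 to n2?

3

n0→n2
n0→n4→n2
n0→n4→n5→n2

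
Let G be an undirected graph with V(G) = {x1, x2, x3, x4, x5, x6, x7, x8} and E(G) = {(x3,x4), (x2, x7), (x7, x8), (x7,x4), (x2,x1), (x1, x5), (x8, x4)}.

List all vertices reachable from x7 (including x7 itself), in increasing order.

Start at x7.
Its neighbours: x2, x4, x8.
Then their neighbours: x1, x3.
Then next layer: x5.
Nothing further is reachable.

x1, x2, x3, x4, x5, x7, x8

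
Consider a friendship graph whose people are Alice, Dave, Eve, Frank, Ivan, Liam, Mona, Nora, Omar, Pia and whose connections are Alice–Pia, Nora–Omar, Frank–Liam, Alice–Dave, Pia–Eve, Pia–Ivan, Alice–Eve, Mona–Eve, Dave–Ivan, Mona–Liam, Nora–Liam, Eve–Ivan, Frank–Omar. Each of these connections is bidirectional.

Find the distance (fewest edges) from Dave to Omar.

Distance 0: Dave.
Distance 1: Alice, Ivan.
Distance 2: Eve, Pia.
Distance 3: Mona.
Distance 4: Liam.
Distance 5: Frank, Nora.
Distance 6: Omar — contains Omar.

6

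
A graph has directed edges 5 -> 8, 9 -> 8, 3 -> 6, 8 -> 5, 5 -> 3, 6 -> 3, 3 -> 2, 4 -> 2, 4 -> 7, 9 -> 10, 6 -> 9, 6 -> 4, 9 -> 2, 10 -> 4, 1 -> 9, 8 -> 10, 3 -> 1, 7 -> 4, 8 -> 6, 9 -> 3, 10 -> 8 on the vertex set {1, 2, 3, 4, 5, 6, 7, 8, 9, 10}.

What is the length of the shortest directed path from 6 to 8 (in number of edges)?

2

Distance 0: 6.
Distance 1: 3, 4, 9.
Distance 2: 1, 2, 7, 8, 10 — contains 8.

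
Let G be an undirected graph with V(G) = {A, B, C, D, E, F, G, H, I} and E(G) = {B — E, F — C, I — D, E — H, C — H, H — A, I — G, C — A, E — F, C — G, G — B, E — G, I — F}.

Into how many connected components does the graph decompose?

From A: component {A, B, C, D, E, F, G, H, I}.
That's 1 component.

1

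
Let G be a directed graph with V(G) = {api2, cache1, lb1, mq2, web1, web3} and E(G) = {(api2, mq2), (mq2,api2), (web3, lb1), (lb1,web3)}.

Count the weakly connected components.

4

From api2: component {api2, mq2}.
From cache1: component {cache1}.
From lb1: component {lb1, web3}.
From web1: component {web1}.
That's 4 components.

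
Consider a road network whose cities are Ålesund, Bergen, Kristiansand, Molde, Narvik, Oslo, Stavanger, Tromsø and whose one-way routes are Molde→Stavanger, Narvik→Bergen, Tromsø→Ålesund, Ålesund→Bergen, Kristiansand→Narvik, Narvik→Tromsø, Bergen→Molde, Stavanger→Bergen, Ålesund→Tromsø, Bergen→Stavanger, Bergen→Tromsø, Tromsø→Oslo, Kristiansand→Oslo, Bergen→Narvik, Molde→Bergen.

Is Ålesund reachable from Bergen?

Explore from Bergen.
Distance 1: reach Molde, Narvik, Stavanger, Tromsø.
Distance 2: reach Ålesund, Oslo.
Found Ålesund.

Yes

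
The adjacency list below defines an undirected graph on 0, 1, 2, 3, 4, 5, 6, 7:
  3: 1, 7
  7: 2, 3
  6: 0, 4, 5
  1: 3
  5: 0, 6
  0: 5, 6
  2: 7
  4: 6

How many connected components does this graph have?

From 0: component {0, 4, 5, 6}.
From 1: component {1, 2, 3, 7}.
That's 2 components.

2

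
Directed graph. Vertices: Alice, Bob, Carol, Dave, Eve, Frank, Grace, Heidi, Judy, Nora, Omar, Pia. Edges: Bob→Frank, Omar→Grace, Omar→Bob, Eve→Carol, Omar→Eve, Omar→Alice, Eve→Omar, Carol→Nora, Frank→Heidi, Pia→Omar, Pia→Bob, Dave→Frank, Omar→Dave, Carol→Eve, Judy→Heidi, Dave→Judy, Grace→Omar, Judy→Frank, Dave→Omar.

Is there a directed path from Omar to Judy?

Explore from Omar.
Distance 1: reach Alice, Bob, Dave, Eve, Grace.
Distance 2: reach Carol, Frank, Judy.
Found Judy.

Yes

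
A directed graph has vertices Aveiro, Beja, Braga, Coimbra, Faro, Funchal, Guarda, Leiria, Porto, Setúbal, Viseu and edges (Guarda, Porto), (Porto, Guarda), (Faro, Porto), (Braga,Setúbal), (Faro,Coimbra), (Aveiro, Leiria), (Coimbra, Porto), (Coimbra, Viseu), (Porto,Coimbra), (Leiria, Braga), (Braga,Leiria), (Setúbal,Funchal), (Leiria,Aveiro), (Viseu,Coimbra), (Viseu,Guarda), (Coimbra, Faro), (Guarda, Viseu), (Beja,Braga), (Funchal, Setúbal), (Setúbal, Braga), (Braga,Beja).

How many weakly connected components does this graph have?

From Aveiro: component {Aveiro, Beja, Braga, Funchal, Leiria, Setúbal}.
From Coimbra: component {Coimbra, Faro, Guarda, Porto, Viseu}.
That's 2 components.

2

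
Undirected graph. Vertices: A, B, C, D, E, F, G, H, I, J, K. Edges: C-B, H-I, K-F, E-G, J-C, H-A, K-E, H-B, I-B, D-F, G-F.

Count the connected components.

From A: component {A, B, C, H, I, J}.
From D: component {D, E, F, G, K}.
That's 2 components.

2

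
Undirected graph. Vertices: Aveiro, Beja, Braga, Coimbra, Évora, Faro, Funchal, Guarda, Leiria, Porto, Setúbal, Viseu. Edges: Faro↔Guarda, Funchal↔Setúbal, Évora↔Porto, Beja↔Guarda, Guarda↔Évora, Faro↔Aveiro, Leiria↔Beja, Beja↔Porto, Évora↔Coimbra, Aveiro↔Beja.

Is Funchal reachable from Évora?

No

Explore from Évora.
Distance 1: reach Coimbra, Guarda, Porto.
Distance 2: reach Beja, Faro.
Distance 3: reach Aveiro, Leiria.
The search is exhausted without reaching Funchal; it lies in a different component.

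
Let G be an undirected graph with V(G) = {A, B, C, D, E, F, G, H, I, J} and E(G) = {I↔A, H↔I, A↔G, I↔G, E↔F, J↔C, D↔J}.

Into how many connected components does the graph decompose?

From A: component {A, G, H, I}.
From B: component {B}.
From C: component {C, D, J}.
From E: component {E, F}.
That's 4 components.

4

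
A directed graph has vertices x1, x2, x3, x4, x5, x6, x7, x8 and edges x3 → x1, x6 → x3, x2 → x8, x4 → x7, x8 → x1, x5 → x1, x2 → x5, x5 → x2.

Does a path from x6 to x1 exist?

Yes

Explore from x6.
Distance 1: reach x3.
Distance 2: reach x1.
Found x1.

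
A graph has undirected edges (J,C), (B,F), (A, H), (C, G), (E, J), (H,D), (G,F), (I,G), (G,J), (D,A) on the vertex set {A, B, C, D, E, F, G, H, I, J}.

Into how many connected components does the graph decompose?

2

From A: component {A, D, H}.
From B: component {B, C, E, F, G, I, J}.
That's 2 components.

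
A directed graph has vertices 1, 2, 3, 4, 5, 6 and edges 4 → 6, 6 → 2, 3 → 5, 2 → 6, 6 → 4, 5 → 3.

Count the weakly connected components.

From 1: component {1}.
From 2: component {2, 4, 6}.
From 3: component {3, 5}.
That's 3 components.

3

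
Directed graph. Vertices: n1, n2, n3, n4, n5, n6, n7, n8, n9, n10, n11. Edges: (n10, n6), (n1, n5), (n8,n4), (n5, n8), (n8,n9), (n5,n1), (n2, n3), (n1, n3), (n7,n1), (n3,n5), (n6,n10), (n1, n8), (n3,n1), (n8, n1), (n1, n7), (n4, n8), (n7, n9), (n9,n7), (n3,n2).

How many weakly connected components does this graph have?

3

From n1: component {n1, n2, n3, n4, n5, n7, n8, n9}.
From n6: component {n6, n10}.
From n11: component {n11}.
That's 3 components.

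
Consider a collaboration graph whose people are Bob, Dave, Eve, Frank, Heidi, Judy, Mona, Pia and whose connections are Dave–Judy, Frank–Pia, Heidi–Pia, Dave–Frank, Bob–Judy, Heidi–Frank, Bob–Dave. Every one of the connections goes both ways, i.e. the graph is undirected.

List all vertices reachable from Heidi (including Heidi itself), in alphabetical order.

Bob, Dave, Frank, Heidi, Judy, Pia

Start at Heidi.
Its neighbours: Frank, Pia.
Then their neighbours: Dave.
Then next layer: Bob, Judy.
Nothing further is reachable.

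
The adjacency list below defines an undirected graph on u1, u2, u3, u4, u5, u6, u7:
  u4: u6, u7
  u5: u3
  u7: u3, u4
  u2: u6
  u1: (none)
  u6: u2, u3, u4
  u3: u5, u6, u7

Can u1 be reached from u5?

Explore from u5.
Distance 1: reach u3.
Distance 2: reach u6, u7.
Distance 3: reach u2, u4.
The search is exhausted without reaching u1; it lies in a different component.

No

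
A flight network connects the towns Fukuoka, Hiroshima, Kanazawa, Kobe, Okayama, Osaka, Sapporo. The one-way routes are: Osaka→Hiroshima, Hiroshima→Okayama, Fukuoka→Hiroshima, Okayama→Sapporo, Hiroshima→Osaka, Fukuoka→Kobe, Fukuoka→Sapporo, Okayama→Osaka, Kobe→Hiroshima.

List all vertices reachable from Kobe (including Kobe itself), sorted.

Hiroshima, Kobe, Okayama, Osaka, Sapporo

Start at Kobe.
Its neighbours: Hiroshima.
Then their neighbours: Okayama, Osaka.
Then next layer: Sapporo.
Nothing further is reachable.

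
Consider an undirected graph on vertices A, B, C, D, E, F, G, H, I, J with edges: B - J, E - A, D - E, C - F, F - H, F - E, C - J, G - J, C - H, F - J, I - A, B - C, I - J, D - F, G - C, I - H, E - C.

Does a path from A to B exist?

Explore from A.
Distance 1: reach E, I.
Distance 2: reach C, D, F, H, J.
Distance 3: reach B, G.
Found B.

Yes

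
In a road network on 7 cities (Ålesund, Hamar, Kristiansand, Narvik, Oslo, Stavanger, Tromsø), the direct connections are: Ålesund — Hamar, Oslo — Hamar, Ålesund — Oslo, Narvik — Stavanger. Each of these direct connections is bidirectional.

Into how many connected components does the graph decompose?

4

From Ålesund: component {Ålesund, Hamar, Oslo}.
From Kristiansand: component {Kristiansand}.
From Narvik: component {Narvik, Stavanger}.
From Tromsø: component {Tromsø}.
That's 4 components.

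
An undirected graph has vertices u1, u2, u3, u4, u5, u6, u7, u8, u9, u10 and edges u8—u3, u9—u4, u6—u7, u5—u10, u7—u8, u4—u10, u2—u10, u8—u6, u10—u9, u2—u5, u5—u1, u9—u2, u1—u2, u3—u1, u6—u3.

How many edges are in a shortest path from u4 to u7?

Distance 0: u4.
Distance 1: u9, u10.
Distance 2: u2, u5.
Distance 3: u1.
Distance 4: u3.
Distance 5: u6, u8.
Distance 6: u7 — contains u7.

6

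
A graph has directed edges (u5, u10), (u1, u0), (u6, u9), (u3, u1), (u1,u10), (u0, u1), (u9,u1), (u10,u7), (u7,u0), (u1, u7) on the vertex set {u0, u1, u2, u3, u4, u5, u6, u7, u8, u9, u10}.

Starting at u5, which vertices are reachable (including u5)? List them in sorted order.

u0, u1, u5, u7, u10

Start at u5.
Its neighbours: u10.
Then their neighbours: u7.
Then next layer: u0.
Then next layer: u1.
Nothing further is reachable.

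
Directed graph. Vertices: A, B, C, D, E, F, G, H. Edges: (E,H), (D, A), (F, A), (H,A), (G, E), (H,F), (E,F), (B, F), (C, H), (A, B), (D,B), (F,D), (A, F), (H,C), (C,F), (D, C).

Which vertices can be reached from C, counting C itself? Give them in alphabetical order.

Start at C.
Its neighbours: F, H.
Then their neighbours: A, D.
Then next layer: B.
Nothing further is reachable.

A, B, C, D, F, H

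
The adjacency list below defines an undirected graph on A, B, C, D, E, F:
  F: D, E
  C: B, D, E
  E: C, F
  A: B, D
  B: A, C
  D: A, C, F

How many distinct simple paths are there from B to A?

B–A
B–C–D–A
B–C–E–F–D–A

3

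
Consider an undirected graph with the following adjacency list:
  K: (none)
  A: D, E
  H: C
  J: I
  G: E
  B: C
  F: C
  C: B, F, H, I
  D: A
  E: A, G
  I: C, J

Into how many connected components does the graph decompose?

From A: component {A, D, E, G}.
From B: component {B, C, F, H, I, J}.
From K: component {K}.
That's 3 components.

3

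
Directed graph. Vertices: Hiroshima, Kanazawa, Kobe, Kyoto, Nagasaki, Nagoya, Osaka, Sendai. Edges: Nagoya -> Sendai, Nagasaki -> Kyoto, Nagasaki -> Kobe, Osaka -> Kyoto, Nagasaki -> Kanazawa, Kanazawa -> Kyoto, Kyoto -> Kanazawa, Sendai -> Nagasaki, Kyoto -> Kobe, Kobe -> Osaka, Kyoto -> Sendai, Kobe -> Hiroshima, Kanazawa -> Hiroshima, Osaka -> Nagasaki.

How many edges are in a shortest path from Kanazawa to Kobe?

Distance 0: Kanazawa.
Distance 1: Hiroshima, Kyoto.
Distance 2: Kobe, Sendai — contains Kobe.

2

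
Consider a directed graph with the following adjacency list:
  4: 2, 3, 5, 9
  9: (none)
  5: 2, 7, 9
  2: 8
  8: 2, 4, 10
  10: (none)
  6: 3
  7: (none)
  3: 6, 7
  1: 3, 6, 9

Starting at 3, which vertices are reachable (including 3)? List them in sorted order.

Start at 3.
Its neighbours: 6, 7.
Nothing further is reachable.

3, 6, 7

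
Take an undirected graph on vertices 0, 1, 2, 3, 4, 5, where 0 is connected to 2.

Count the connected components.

5

From 0: component {0, 2}.
From 1: component {1}.
From 3: component {3}.
From 4: component {4}.
From 5: component {5}.
That's 5 components.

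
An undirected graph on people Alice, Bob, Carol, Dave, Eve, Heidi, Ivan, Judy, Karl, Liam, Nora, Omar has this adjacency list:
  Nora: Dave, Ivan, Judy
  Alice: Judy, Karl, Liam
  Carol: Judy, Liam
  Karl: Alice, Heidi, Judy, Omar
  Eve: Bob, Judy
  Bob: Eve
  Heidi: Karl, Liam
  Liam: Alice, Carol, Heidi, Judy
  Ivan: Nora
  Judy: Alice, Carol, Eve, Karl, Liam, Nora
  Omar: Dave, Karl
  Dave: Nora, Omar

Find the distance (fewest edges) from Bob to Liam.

3

Distance 0: Bob.
Distance 1: Eve.
Distance 2: Judy.
Distance 3: Alice, Carol, Karl, Liam, Nora — contains Liam.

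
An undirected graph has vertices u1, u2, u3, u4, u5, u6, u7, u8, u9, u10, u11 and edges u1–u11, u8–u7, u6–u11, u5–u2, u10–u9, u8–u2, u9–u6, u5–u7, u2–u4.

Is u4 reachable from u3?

u3 has no edges, so nothing is reachable from it.

No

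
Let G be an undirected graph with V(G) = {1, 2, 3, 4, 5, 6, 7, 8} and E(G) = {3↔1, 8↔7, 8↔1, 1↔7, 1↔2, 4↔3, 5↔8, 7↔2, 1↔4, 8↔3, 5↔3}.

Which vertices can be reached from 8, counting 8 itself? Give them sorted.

1, 2, 3, 4, 5, 7, 8

Start at 8.
Its neighbours: 1, 3, 5, 7.
Then their neighbours: 2, 4.
Nothing further is reachable.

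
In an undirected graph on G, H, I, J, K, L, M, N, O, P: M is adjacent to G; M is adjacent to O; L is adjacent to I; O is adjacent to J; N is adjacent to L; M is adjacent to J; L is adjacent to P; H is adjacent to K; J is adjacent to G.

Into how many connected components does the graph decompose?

From G: component {G, J, M, O}.
From H: component {H, K}.
From I: component {I, L, N, P}.
That's 3 components.

3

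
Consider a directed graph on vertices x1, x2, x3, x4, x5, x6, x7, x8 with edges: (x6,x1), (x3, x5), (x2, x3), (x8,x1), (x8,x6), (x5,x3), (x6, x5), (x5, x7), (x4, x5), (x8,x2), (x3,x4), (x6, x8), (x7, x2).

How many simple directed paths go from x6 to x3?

x6→x5→x3
x6→x5→x7→x2→x3
x6→x8→x2→x3

3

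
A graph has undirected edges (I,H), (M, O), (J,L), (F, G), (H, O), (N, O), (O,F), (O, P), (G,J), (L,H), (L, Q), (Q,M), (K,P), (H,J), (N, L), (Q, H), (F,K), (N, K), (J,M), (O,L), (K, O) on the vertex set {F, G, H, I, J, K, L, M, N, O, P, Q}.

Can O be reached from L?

Explore from L.
Distance 1: reach H, J, N, O, Q.
Found O.

Yes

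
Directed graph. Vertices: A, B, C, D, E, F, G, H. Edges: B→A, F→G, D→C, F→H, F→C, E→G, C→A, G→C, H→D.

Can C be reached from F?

Yes

Explore from F.
Distance 1: reach C, G, H.
Found C.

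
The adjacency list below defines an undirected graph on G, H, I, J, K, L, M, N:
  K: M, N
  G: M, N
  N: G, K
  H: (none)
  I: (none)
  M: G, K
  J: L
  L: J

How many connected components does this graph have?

From G: component {G, K, M, N}.
From H: component {H}.
From I: component {I}.
From J: component {J, L}.
That's 4 components.

4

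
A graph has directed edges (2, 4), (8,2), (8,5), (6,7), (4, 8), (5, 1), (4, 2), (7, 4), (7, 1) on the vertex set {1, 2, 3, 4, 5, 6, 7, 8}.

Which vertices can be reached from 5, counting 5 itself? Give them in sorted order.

1, 5

Start at 5.
Its neighbours: 1.
Nothing further is reachable.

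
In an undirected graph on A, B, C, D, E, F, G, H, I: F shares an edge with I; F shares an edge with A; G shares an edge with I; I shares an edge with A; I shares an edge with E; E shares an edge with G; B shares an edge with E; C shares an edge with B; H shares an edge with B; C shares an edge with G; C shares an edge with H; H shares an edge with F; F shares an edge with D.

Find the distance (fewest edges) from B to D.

3

Distance 0: B.
Distance 1: C, E, H.
Distance 2: F, G, I.
Distance 3: A, D — contains D.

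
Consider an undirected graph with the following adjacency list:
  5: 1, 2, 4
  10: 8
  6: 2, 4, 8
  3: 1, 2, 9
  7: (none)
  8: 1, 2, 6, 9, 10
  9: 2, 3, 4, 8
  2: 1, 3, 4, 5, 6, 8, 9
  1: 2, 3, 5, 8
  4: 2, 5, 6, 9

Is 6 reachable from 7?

No

7 has no edges, so nothing is reachable from it.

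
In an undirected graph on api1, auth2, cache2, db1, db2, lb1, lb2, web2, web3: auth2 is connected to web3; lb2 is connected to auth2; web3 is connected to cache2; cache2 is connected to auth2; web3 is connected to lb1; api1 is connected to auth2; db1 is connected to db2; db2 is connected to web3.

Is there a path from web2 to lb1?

web2 has no edges, so nothing is reachable from it.

No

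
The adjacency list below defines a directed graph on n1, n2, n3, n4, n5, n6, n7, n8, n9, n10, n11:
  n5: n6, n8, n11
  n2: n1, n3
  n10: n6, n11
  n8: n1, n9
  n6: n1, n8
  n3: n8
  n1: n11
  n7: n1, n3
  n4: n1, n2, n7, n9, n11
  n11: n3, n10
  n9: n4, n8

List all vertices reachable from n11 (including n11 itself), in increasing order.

n1, n2, n3, n4, n6, n7, n8, n9, n10, n11

Start at n11.
Its neighbours: n3, n10.
Then their neighbours: n6, n8.
Then next layer: n1, n9.
Then next layer: n4.
Then next layer: n2, n7.
Nothing further is reachable.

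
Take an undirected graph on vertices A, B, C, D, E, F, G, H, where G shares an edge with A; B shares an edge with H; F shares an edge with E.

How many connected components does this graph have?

From A: component {A, G}.
From B: component {B, H}.
From C: component {C}.
From D: component {D}.
From E: component {E, F}.
That's 5 components.

5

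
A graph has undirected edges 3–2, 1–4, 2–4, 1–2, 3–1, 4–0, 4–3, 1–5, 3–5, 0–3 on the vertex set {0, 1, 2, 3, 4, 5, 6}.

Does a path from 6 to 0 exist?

6 has no edges, so nothing is reachable from it.

No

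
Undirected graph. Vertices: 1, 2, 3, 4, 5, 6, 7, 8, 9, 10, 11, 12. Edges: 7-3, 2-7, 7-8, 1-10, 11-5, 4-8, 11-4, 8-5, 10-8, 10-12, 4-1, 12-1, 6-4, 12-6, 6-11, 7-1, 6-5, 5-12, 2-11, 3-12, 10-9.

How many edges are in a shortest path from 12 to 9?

2

Distance 0: 12.
Distance 1: 1, 3, 5, 6, 10.
Distance 2: 4, 7, 8, 9, 11 — contains 9.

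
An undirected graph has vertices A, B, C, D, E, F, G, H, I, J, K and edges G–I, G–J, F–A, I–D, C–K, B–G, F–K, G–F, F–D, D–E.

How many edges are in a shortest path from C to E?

4

Distance 0: C.
Distance 1: K.
Distance 2: F.
Distance 3: A, D, G.
Distance 4: B, E, I, J — contains E.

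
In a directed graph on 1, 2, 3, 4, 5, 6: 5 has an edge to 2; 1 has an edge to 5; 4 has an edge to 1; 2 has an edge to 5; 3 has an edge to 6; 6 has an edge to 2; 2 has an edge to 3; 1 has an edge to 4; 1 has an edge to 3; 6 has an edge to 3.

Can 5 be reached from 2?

Explore from 2.
Distance 1: reach 3, 5.
Found 5.

Yes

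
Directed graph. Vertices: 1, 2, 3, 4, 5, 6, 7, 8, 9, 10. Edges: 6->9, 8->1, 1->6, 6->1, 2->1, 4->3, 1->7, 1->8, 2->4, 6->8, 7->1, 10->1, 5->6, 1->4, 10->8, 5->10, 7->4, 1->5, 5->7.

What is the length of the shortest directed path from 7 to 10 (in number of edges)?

Distance 0: 7.
Distance 1: 1, 4.
Distance 2: 3, 5, 6, 8.
Distance 3: 9, 10 — contains 10.

3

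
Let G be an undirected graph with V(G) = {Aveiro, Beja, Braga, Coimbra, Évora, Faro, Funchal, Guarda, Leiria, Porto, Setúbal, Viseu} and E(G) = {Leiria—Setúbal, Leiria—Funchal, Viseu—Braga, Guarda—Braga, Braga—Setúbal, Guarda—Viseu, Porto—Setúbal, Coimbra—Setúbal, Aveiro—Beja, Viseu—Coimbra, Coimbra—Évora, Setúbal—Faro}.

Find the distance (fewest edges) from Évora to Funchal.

Distance 0: Évora.
Distance 1: Coimbra.
Distance 2: Setúbal, Viseu.
Distance 3: Braga, Faro, Guarda, Leiria, Porto.
Distance 4: Funchal — contains Funchal.

4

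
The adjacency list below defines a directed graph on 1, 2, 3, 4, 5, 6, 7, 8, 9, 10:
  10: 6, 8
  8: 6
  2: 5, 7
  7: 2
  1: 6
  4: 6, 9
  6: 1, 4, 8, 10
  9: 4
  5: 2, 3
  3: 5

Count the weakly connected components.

From 1: component {1, 4, 6, 8, 9, 10}.
From 2: component {2, 3, 5, 7}.
That's 2 components.

2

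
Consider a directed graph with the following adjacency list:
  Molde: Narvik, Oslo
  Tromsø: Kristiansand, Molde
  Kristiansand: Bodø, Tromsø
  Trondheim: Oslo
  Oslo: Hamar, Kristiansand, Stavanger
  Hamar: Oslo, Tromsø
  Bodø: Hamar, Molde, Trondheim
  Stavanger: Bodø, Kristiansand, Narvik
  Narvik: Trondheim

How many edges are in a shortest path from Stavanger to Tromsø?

2

Distance 0: Stavanger.
Distance 1: Bodø, Kristiansand, Narvik.
Distance 2: Hamar, Molde, Tromsø, Trondheim — contains Tromsø.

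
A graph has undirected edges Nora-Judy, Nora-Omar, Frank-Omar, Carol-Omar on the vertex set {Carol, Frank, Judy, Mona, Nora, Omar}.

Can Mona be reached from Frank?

Explore from Frank.
Distance 1: reach Omar.
Distance 2: reach Carol, Nora.
Distance 3: reach Judy.
The search is exhausted without reaching Mona; it lies in a different component.

No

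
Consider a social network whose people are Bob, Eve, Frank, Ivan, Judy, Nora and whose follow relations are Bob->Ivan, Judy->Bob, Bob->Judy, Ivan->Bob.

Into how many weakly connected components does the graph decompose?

From Bob: component {Bob, Ivan, Judy}.
From Eve: component {Eve}.
From Frank: component {Frank}.
From Nora: component {Nora}.
That's 4 components.

4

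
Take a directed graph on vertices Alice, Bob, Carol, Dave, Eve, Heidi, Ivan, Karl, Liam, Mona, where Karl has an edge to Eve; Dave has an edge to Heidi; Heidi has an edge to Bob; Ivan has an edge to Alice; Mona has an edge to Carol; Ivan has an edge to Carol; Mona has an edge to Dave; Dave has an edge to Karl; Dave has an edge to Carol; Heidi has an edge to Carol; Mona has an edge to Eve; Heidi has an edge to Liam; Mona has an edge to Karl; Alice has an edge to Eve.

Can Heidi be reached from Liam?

Liam has no outgoing edges, so nothing is reachable from it.

No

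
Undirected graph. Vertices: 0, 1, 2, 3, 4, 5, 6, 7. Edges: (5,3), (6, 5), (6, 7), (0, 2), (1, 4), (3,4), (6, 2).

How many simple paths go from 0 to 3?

1

0–2–6–5–3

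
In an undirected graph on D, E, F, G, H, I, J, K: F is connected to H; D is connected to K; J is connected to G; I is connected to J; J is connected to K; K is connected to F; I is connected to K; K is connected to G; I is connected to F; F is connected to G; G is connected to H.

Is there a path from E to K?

No

E has no edges, so nothing is reachable from it.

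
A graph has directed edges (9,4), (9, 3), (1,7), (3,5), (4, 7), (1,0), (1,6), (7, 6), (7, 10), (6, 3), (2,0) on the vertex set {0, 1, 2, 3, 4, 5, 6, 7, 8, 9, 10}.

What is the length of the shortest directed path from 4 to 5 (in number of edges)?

4

Distance 0: 4.
Distance 1: 7.
Distance 2: 6, 10.
Distance 3: 3.
Distance 4: 5 — contains 5.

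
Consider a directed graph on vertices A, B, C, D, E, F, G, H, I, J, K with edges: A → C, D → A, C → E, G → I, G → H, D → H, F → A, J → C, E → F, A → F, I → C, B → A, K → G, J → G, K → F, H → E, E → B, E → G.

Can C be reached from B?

Yes

Explore from B.
Distance 1: reach A.
Distance 2: reach C, F.
Found C.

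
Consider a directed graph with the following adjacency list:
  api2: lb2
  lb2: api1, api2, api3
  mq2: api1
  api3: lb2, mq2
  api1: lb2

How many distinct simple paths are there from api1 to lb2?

1

api1→lb2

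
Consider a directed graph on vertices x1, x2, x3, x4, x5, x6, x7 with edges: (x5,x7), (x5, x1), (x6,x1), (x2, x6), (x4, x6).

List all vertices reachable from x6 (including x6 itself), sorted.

x1, x6

Start at x6.
Its neighbours: x1.
Nothing further is reachable.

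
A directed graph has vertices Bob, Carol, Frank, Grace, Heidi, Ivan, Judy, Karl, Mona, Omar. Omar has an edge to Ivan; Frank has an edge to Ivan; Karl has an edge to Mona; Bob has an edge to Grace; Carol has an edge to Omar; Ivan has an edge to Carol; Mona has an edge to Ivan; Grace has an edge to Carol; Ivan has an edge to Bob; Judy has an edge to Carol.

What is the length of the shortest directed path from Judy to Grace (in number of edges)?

5

Distance 0: Judy.
Distance 1: Carol.
Distance 2: Omar.
Distance 3: Ivan.
Distance 4: Bob.
Distance 5: Grace — contains Grace.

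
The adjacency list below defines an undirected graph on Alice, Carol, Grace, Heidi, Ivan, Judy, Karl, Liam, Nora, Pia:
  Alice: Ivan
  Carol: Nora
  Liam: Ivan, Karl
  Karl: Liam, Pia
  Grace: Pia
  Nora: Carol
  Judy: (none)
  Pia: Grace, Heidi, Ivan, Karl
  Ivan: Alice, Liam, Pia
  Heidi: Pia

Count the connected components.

From Alice: component {Alice, Grace, Heidi, Ivan, Karl, Liam, Pia}.
From Carol: component {Carol, Nora}.
From Judy: component {Judy}.
That's 3 components.

3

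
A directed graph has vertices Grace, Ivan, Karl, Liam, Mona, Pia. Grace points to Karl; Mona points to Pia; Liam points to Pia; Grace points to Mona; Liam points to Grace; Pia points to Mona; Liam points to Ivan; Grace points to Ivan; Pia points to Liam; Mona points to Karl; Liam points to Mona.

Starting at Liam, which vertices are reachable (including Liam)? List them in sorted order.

Grace, Ivan, Karl, Liam, Mona, Pia

Start at Liam.
Its neighbours: Grace, Ivan, Mona, Pia.
Then their neighbours: Karl.
Every vertex is now reached.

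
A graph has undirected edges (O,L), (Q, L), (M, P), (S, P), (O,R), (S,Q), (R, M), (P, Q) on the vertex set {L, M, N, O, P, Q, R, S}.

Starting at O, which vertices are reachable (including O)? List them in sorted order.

Start at O.
Its neighbours: L, R.
Then their neighbours: M, Q.
Then next layer: P, S.
Nothing further is reachable.

L, M, O, P, Q, R, S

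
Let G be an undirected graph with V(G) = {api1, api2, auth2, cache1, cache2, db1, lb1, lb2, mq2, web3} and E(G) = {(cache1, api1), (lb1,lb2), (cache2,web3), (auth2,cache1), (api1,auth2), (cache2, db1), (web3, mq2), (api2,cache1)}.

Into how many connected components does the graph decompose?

3

From api1: component {api1, api2, auth2, cache1}.
From cache2: component {cache2, db1, mq2, web3}.
From lb1: component {lb1, lb2}.
That's 3 components.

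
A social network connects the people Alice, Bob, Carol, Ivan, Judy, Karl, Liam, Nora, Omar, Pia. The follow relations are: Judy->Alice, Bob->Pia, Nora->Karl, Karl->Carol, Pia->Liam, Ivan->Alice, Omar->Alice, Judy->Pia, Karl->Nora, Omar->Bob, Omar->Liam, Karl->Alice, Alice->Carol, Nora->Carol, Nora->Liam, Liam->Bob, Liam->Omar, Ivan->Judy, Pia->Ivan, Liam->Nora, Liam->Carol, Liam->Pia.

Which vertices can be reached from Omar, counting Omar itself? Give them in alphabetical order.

Start at Omar.
Its neighbours: Alice, Bob, Liam.
Then their neighbours: Carol, Nora, Pia.
Then next layer: Ivan, Karl.
Then next layer: Judy.
Every vertex is now reached.

Alice, Bob, Carol, Ivan, Judy, Karl, Liam, Nora, Omar, Pia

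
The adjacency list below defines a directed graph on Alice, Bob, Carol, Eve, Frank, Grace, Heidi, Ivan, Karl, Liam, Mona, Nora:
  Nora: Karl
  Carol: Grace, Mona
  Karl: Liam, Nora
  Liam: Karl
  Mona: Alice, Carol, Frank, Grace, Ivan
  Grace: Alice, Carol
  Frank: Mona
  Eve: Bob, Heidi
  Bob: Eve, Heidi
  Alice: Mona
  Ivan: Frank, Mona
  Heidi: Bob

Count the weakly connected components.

From Alice: component {Alice, Carol, Frank, Grace, Ivan, Mona}.
From Bob: component {Bob, Eve, Heidi}.
From Karl: component {Karl, Liam, Nora}.
That's 3 components.

3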